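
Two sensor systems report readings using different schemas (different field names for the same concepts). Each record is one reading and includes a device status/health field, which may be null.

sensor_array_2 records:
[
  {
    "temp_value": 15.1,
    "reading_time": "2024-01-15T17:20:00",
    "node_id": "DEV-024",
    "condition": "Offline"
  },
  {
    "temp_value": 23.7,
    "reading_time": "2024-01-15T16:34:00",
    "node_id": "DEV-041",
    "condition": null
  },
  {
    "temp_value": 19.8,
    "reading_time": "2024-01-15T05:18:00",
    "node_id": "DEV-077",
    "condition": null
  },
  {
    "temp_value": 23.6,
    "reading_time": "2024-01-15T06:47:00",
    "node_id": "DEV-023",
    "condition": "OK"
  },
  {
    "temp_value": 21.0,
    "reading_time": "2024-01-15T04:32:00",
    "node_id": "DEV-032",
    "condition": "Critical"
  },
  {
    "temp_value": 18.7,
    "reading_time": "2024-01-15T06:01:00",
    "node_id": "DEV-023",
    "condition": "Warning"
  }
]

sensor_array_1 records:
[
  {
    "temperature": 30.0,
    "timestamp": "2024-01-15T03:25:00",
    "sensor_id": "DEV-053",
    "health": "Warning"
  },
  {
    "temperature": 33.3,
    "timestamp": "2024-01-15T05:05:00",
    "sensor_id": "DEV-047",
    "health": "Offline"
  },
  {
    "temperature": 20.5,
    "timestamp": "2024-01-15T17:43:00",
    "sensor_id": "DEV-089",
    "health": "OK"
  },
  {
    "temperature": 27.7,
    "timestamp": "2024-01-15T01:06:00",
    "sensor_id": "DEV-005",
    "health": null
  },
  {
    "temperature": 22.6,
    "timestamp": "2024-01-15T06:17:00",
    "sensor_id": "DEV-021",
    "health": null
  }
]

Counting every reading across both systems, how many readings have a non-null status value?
7

Schema mapping: "condition" (sensor_array_2) = "health" (sensor_array_1) = status

Non-null in sensor_array_2: 4
Non-null in sensor_array_1: 3

Total non-null: 4 + 3 = 7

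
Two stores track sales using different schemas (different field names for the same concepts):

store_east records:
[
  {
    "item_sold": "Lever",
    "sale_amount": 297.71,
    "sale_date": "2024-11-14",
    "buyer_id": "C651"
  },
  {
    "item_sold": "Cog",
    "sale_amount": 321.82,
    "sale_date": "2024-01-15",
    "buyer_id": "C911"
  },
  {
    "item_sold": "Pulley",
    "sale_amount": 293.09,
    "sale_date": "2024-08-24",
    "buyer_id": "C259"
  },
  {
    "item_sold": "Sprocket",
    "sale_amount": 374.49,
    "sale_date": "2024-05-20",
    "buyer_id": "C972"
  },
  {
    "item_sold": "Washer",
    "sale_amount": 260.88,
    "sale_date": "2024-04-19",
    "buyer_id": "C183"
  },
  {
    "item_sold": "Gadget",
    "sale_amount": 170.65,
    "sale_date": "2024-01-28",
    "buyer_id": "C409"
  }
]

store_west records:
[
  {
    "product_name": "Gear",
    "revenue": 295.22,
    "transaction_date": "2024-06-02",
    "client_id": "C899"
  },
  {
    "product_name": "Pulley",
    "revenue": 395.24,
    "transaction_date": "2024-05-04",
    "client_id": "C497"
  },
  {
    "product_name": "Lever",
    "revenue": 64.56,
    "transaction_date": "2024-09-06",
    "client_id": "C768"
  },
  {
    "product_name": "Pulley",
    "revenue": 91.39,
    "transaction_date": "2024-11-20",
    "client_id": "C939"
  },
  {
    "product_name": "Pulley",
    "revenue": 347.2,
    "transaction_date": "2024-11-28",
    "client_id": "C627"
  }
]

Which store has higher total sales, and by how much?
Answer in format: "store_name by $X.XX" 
store_east by $525.03

Schema mapping: "sale_amount" (store_east) = "revenue" (store_west) = sale amount

Total for store_east: 1718.64
Total for store_west: 1193.61

Difference: |1718.64 - 1193.61| = 525.03
store_east has higher sales by $525.03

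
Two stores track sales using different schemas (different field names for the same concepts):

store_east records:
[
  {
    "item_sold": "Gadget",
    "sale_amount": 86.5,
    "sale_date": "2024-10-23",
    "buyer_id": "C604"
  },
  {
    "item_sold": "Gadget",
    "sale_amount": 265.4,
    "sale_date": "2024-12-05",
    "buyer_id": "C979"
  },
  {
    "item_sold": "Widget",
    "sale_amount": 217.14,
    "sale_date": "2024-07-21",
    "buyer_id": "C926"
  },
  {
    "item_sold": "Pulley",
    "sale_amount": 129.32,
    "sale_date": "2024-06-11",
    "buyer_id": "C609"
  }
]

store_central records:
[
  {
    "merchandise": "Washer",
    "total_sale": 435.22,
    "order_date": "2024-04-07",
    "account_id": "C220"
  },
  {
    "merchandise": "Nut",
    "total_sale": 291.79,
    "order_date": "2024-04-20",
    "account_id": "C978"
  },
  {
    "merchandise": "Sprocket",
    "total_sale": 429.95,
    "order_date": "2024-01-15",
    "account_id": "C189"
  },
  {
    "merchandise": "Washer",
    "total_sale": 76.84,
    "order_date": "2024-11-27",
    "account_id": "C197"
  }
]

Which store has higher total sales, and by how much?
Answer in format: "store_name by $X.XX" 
store_central by $535.44

Schema mapping: "sale_amount" (store_east) = "total_sale" (store_central) = sale amount

Total for store_east: 698.36
Total for store_central: 1233.80

Difference: |698.36 - 1233.80| = 535.44
store_central has higher sales by $535.44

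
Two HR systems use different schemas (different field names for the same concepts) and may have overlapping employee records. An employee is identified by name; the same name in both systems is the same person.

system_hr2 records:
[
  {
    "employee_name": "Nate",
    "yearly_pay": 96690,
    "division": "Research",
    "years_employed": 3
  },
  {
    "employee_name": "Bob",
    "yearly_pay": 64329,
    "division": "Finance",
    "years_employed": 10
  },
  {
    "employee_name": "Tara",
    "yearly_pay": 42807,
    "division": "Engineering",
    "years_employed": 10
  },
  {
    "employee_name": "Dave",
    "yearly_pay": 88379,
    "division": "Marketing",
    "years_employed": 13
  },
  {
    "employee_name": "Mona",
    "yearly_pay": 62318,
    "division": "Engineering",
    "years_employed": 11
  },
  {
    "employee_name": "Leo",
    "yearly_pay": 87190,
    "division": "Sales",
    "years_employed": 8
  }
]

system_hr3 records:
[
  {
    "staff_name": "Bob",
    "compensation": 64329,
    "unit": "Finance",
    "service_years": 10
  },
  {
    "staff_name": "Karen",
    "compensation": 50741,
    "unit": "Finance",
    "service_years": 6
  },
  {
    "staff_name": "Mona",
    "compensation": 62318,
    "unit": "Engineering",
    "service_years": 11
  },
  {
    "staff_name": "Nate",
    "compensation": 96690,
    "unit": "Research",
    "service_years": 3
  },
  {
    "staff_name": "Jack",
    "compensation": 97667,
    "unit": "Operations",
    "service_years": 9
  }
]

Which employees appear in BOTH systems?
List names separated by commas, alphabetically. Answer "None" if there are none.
Bob, Mona, Nate

Schema mapping: "employee_name" (system_hr2) = "staff_name" (system_hr3) = employee name

Names in system_hr2: ['Bob', 'Dave', 'Leo', 'Mona', 'Nate', 'Tara']
Names in system_hr3: ['Bob', 'Jack', 'Karen', 'Mona', 'Nate']

Intersection: ['Bob', 'Mona', 'Nate']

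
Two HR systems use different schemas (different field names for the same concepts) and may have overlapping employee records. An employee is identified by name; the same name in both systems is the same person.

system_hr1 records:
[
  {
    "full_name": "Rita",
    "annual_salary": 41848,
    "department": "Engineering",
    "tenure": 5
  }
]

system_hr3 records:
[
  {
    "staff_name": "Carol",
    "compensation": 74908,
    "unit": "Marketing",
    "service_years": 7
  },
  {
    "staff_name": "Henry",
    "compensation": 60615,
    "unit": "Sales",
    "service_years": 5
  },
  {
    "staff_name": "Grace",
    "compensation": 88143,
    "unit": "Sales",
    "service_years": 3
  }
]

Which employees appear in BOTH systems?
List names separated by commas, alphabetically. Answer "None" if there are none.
None

Schema mapping: "full_name" (system_hr1) = "staff_name" (system_hr3) = employee name

Names in system_hr1: ['Rita']
Names in system_hr3: ['Carol', 'Grace', 'Henry']

Intersection: None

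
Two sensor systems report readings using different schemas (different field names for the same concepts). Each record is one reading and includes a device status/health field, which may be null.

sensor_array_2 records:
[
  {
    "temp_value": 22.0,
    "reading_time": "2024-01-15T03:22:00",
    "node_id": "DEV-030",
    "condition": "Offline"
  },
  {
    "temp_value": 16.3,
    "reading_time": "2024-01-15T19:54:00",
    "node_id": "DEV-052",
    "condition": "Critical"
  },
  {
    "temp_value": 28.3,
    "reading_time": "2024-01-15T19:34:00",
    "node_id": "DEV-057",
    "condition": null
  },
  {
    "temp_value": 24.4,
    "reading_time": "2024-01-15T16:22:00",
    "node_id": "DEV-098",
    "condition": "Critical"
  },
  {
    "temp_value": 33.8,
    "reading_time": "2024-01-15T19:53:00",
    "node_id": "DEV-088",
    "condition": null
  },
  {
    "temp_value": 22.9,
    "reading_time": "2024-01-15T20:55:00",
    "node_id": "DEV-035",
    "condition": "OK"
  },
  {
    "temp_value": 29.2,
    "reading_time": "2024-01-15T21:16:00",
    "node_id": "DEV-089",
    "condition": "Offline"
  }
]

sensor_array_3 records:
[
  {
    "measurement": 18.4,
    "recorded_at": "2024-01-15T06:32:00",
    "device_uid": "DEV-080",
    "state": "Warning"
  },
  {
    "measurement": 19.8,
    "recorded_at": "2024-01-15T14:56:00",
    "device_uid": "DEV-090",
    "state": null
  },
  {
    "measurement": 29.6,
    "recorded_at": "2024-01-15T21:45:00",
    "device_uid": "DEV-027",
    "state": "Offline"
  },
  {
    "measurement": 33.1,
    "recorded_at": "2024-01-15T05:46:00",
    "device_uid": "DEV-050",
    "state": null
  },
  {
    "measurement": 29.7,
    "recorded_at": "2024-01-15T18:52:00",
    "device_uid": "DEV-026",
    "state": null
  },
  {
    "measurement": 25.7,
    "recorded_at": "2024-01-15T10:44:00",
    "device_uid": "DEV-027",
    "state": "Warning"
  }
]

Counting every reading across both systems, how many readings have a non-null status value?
8

Schema mapping: "condition" (sensor_array_2) = "state" (sensor_array_3) = status

Non-null in sensor_array_2: 5
Non-null in sensor_array_3: 3

Total non-null: 5 + 3 = 8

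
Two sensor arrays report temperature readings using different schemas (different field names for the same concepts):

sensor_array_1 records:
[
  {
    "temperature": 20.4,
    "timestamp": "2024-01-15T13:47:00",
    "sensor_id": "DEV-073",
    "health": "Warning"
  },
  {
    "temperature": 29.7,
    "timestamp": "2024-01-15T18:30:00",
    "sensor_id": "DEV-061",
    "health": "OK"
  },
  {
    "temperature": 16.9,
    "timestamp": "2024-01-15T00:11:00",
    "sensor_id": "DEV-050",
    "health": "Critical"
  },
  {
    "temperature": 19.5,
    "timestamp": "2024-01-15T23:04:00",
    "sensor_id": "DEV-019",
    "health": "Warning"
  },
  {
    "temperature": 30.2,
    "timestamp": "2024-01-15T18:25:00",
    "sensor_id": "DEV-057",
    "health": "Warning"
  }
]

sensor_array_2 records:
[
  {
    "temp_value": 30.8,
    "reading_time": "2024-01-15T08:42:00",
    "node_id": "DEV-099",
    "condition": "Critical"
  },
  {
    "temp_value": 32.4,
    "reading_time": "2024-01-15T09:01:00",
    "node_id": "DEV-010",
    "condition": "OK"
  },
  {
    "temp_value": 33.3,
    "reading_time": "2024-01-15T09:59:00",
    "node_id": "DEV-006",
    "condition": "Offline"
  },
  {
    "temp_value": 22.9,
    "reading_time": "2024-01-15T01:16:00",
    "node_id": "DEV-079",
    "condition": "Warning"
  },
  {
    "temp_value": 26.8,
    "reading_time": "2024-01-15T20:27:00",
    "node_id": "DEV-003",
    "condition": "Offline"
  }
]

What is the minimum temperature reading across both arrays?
16.9

Schema mapping: "temperature" (sensor_array_1) = "temp_value" (sensor_array_2) = temperature reading

Minimum in sensor_array_1: 16.9
Minimum in sensor_array_2: 22.9

Overall minimum: min(16.9, 22.9) = 16.9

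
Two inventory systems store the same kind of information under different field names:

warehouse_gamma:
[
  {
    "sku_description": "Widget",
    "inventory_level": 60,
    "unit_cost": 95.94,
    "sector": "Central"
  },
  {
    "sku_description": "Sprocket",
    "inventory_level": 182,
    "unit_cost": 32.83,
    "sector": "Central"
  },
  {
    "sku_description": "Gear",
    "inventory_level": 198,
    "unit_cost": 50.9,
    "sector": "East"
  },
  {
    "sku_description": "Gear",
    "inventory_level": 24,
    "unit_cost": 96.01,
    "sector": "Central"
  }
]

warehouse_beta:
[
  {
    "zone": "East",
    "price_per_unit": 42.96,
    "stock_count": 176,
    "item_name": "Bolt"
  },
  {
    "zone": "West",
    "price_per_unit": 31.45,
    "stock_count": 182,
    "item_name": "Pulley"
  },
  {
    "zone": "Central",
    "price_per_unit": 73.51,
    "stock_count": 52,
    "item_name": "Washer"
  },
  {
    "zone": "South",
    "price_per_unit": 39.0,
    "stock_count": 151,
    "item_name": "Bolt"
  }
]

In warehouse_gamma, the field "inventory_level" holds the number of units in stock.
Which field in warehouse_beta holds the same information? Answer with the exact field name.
stock_count

In warehouse_gamma, "inventory_level" holds the number of units in stock.
The fields in warehouse_beta are: "zone", "price_per_unit", "stock_count", "item_name".
"stock_count" is the match: the name refers to the same concept and its values are whole-number counts (e.g. 176, 182).
The other fields ("zone", "price_per_unit", "item_name") hold different kinds of data.

So "inventory_level" in warehouse_gamma corresponds to "stock_count" in warehouse_beta.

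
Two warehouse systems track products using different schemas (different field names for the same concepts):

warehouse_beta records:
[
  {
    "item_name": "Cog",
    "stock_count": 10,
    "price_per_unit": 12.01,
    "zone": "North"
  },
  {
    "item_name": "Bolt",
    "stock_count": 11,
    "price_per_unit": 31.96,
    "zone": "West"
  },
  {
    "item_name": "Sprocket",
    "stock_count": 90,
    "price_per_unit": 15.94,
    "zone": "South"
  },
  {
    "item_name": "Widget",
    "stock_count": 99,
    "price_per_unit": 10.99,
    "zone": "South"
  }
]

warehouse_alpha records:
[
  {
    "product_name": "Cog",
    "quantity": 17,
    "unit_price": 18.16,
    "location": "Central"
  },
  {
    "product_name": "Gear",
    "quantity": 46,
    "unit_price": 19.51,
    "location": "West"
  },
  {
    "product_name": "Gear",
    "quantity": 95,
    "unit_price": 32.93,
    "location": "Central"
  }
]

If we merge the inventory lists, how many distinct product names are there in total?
5

Schema mapping: "item_name" (warehouse_beta) = "product_name" (warehouse_alpha) = product name

Products in warehouse_beta: ['Bolt', 'Cog', 'Sprocket', 'Widget']
Products in warehouse_alpha: ['Cog', 'Gear']

Union (unique products): ['Bolt', 'Cog', 'Gear', 'Sprocket', 'Widget']
Count: 5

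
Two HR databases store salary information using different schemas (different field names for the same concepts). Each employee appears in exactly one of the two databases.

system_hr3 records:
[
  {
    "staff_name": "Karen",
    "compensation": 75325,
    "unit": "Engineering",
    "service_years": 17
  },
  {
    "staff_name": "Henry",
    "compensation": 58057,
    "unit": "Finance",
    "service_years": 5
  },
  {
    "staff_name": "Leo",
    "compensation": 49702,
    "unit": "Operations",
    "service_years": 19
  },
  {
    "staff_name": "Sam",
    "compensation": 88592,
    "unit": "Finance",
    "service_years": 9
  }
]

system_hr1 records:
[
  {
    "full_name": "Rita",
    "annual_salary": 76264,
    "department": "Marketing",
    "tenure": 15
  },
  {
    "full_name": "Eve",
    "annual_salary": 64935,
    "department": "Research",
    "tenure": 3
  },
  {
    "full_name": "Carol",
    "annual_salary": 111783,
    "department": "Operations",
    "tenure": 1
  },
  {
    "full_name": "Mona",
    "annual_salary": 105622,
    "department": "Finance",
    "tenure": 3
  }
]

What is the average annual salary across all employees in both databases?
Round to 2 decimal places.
78785.00

Schema mapping: "compensation" (system_hr3) = "annual_salary" (system_hr1) = annual salary

All salaries: [75325, 58057, 49702, 88592, 76264, 64935, 111783, 105622]
Sum: 630280
Count: 8
Average: 630280 / 8 = 78785.00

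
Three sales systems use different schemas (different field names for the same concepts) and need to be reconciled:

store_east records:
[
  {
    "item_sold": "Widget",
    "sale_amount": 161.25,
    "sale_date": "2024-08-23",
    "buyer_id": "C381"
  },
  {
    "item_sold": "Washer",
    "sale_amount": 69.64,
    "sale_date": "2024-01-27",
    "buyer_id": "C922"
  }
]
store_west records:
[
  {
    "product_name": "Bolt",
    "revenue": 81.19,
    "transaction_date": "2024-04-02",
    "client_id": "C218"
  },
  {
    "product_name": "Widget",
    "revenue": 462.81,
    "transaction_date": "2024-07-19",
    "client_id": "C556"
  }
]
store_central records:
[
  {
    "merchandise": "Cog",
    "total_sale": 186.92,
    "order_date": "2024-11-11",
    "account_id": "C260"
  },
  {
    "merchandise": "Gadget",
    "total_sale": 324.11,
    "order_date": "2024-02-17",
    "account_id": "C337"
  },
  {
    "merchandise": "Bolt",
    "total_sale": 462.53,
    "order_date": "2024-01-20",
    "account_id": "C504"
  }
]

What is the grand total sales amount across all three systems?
1748.45

Schema reconciliation - all amount fields map to sale amount:

store_east (sale_amount): 230.89
store_west (revenue): 544.0
store_central (total_sale): 973.56

Grand total: 1748.45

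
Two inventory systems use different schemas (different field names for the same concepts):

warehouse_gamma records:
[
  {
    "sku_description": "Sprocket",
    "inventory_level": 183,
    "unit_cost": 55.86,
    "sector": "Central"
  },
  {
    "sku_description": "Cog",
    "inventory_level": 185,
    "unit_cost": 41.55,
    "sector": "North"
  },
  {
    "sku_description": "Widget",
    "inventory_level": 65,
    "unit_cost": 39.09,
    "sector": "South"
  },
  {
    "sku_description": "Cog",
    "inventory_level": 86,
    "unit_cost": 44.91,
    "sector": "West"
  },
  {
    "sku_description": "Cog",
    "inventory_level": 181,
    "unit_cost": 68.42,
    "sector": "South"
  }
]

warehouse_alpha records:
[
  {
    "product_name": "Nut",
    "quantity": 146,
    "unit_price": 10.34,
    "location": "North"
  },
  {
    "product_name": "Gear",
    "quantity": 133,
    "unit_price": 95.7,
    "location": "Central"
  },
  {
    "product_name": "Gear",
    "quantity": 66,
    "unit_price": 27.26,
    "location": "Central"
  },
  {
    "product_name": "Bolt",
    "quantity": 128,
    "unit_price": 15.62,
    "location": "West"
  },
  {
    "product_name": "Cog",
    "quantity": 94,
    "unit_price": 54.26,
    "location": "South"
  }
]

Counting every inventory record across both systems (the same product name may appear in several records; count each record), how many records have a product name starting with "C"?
4

Schema mapping: "sku_description" (warehouse_gamma) = "product_name" (warehouse_alpha) = product name

Records with product name starting with "C" in warehouse_gamma: 3
Records with product name starting with "C" in warehouse_alpha: 1

Total: 3 + 1 = 4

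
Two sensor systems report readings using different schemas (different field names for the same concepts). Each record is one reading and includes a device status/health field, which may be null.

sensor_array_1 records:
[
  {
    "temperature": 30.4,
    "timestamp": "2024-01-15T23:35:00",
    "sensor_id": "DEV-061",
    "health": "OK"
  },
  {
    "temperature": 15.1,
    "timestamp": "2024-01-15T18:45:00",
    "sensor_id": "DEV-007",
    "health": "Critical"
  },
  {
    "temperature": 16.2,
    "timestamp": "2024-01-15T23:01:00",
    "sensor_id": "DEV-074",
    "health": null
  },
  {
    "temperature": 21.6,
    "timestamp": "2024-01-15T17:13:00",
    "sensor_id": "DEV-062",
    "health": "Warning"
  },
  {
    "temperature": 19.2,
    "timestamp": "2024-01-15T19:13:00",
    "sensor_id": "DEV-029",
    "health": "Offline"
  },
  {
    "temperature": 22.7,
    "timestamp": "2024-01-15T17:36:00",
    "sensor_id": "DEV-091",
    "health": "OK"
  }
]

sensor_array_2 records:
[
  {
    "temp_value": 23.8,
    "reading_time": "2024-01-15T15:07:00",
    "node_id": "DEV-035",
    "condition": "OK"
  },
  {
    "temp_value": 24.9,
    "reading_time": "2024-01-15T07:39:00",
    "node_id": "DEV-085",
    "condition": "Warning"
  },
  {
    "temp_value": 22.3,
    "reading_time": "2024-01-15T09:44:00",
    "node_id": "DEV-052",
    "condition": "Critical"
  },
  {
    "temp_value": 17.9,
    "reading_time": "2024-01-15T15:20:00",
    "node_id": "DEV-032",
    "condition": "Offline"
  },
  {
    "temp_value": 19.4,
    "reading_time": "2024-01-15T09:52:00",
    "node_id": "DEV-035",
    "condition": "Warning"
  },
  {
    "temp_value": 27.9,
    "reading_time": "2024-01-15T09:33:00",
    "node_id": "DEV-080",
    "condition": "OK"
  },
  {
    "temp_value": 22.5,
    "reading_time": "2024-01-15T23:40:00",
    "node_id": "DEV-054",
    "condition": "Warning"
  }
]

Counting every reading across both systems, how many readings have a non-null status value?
12

Schema mapping: "health" (sensor_array_1) = "condition" (sensor_array_2) = status

Non-null in sensor_array_1: 5
Non-null in sensor_array_2: 7

Total non-null: 5 + 7 = 12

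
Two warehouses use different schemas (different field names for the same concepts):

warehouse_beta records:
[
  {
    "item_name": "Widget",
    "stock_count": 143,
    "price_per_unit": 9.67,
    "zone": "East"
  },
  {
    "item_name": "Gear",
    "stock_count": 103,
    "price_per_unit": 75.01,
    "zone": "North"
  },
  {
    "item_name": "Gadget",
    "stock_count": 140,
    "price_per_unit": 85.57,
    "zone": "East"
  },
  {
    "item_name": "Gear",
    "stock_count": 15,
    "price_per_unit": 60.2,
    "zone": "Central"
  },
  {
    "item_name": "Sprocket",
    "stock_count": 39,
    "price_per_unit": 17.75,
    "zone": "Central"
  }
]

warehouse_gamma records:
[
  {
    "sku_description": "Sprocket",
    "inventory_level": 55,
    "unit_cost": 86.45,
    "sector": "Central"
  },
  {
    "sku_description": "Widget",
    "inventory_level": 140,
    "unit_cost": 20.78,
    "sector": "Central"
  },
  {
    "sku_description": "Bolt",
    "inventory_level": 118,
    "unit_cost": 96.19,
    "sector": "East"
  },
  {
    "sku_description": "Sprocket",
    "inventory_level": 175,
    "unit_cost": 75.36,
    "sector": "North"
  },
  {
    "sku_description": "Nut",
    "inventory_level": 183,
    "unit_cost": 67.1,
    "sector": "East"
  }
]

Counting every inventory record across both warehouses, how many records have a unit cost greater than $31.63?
7

Schema mapping: "price_per_unit" (warehouse_beta) = "unit_cost" (warehouse_gamma) = unit cost

Records > $31.63 in warehouse_beta: 3
Records > $31.63 in warehouse_gamma: 4

Total count: 3 + 4 = 7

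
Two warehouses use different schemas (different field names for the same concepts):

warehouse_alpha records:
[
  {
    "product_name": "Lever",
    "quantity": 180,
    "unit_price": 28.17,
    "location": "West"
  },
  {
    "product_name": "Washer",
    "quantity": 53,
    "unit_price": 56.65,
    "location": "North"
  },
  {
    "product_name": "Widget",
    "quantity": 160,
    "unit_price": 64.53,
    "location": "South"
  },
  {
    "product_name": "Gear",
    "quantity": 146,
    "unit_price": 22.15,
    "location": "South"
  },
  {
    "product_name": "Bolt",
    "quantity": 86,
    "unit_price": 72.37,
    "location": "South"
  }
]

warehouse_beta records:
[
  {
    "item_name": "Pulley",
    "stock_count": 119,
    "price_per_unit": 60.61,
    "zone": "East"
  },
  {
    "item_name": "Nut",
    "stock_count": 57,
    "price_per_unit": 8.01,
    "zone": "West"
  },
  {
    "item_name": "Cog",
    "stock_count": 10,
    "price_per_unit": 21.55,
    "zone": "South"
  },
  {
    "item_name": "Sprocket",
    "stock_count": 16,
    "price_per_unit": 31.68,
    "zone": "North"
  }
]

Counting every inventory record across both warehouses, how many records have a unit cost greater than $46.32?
4

Schema mapping: "unit_price" (warehouse_alpha) = "price_per_unit" (warehouse_beta) = unit cost

Records > $46.32 in warehouse_alpha: 3
Records > $46.32 in warehouse_beta: 1

Total count: 3 + 1 = 4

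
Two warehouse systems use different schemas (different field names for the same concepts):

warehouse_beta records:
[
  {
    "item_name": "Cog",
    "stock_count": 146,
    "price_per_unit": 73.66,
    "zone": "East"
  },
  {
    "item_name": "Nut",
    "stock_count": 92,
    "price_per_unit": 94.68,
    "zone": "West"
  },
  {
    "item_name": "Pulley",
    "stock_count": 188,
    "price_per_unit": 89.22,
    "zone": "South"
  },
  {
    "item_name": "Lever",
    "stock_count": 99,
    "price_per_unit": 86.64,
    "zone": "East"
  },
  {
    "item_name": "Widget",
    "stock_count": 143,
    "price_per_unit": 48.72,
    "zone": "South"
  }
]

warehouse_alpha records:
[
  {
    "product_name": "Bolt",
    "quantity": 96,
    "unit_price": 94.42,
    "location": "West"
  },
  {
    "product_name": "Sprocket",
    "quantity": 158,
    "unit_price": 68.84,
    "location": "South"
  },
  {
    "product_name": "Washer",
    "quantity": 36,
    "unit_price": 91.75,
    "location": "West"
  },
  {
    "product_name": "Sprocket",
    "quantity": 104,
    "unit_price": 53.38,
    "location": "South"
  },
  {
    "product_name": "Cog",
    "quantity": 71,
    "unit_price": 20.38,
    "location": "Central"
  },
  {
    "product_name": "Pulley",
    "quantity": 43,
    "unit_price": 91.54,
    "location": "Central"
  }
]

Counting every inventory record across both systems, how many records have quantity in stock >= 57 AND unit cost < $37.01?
1

Schema mappings:
- "stock_count" (warehouse_beta) = "quantity" (warehouse_alpha) = quantity
- "price_per_unit" (warehouse_beta) = "unit_price" (warehouse_alpha) = unit cost

Records meeting both conditions in warehouse_beta: 0
Records meeting both conditions in warehouse_alpha: 1

Total: 0 + 1 = 1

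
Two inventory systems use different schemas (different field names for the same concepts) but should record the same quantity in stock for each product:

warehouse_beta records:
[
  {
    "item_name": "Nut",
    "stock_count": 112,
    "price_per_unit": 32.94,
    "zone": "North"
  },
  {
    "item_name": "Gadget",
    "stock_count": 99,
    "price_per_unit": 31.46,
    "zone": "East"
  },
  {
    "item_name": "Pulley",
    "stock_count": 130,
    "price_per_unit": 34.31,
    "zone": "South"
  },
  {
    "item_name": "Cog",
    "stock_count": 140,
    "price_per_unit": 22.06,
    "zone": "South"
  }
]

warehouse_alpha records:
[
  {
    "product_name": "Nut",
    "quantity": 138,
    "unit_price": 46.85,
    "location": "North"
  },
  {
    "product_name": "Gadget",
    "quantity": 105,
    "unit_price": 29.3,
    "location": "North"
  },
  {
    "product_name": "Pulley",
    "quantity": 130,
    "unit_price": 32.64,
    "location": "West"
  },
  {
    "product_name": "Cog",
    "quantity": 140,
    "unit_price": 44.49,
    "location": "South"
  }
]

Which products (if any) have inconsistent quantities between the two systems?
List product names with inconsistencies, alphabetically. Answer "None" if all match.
Gadget, Nut

Schema mappings:
- "item_name" (warehouse_beta) = "product_name" (warehouse_alpha) = product name
- "stock_count" (warehouse_beta) = "quantity" (warehouse_alpha) = quantity

Comparison:
  Nut: 112 vs 138 - MISMATCH
  Gadget: 99 vs 105 - MISMATCH
  Pulley: 130 vs 130 - MATCH
  Cog: 140 vs 140 - MATCH

Products with inconsistencies: Gadget, Nut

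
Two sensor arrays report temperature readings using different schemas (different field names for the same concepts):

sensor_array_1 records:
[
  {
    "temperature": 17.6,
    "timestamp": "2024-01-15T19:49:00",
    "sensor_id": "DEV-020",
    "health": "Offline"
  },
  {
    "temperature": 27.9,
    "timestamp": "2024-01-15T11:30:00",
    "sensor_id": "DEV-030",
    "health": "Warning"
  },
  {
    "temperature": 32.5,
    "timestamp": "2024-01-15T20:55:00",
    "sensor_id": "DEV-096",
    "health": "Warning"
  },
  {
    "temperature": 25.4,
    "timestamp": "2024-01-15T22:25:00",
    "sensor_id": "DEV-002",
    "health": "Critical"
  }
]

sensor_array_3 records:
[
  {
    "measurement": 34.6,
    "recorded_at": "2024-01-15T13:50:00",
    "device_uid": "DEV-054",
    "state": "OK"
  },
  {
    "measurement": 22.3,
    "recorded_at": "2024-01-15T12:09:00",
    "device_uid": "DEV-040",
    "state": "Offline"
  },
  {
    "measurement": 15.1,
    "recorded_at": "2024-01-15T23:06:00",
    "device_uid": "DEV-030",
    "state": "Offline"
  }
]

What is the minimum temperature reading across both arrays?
15.1

Schema mapping: "temperature" (sensor_array_1) = "measurement" (sensor_array_3) = temperature reading

Minimum in sensor_array_1: 17.6
Minimum in sensor_array_3: 15.1

Overall minimum: min(17.6, 15.1) = 15.1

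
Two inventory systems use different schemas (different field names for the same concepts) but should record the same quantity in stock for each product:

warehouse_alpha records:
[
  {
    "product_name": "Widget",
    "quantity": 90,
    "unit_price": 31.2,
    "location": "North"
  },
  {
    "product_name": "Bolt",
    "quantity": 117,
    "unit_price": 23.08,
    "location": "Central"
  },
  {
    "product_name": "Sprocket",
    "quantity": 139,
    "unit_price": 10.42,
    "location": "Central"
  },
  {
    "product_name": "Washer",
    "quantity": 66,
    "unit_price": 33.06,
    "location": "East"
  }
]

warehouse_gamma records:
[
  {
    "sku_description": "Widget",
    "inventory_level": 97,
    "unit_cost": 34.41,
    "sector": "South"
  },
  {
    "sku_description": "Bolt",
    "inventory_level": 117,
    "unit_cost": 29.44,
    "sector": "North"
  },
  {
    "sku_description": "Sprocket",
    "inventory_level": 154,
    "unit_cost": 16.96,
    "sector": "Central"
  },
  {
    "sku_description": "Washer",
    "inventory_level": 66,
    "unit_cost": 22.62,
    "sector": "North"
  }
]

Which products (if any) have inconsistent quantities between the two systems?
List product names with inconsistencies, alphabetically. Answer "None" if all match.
Sprocket, Widget

Schema mappings:
- "product_name" (warehouse_alpha) = "sku_description" (warehouse_gamma) = product name
- "quantity" (warehouse_alpha) = "inventory_level" (warehouse_gamma) = quantity

Comparison:
  Widget: 90 vs 97 - MISMATCH
  Bolt: 117 vs 117 - MATCH
  Sprocket: 139 vs 154 - MISMATCH
  Washer: 66 vs 66 - MATCH

Products with inconsistencies: Sprocket, Widget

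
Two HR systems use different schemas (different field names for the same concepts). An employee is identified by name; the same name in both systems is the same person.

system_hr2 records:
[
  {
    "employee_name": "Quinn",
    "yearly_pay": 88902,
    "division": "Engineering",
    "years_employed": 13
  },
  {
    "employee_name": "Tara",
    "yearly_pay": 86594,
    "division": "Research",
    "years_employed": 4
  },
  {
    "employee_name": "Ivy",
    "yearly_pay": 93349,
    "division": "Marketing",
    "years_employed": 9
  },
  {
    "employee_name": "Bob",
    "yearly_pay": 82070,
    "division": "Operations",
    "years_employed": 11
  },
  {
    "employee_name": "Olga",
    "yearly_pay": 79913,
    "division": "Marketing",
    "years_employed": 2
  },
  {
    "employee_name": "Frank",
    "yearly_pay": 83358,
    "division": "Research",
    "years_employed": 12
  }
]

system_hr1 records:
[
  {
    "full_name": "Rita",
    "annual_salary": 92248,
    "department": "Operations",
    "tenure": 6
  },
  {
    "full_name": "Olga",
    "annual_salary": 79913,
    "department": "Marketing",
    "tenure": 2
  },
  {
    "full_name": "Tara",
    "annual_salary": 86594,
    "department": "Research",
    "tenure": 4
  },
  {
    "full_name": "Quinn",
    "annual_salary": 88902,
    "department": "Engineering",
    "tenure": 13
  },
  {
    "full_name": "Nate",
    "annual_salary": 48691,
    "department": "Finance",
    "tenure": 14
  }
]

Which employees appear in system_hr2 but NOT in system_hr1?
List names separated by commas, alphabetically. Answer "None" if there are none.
Bob, Frank, Ivy

Schema mapping: "employee_name" (system_hr2) = "full_name" (system_hr1) = employee name

Names in system_hr2: ['Bob', 'Frank', 'Ivy', 'Olga', 'Quinn', 'Tara']
Names in system_hr1: ['Nate', 'Olga', 'Quinn', 'Rita', 'Tara']

In system_hr2 but not system_hr1: ['Bob', 'Frank', 'Ivy']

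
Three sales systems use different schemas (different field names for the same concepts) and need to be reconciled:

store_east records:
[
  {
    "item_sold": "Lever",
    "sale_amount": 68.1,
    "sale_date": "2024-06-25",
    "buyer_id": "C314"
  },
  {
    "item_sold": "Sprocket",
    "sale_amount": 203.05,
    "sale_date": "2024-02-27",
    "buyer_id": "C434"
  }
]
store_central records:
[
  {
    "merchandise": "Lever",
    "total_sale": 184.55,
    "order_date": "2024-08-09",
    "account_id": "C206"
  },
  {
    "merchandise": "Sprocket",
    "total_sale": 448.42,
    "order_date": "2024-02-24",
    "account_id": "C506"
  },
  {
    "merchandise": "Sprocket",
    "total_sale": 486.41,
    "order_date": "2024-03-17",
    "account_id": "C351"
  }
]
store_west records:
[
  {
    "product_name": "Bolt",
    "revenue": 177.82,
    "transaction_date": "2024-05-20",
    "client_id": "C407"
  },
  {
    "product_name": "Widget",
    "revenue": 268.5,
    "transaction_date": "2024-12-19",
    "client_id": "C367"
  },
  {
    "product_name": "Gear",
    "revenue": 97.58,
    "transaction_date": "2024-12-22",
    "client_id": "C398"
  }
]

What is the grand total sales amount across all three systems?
1934.43

Schema reconciliation - all amount fields map to sale amount:

store_east (sale_amount): 271.15
store_central (total_sale): 1119.38
store_west (revenue): 543.9

Grand total: 1934.43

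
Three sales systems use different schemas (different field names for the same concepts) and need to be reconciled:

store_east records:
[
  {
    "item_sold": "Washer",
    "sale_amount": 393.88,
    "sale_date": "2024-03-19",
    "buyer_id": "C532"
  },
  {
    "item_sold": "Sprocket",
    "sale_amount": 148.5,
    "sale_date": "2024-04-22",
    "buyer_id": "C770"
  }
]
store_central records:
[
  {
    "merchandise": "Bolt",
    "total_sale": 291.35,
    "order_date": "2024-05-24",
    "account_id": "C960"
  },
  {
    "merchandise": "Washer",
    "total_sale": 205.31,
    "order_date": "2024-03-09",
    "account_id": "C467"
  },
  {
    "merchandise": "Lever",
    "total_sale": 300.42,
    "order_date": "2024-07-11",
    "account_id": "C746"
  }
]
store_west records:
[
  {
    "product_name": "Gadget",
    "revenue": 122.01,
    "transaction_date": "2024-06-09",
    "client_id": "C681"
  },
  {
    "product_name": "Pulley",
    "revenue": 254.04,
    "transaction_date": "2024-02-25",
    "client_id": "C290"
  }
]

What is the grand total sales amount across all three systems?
1715.51

Schema reconciliation - all amount fields map to sale amount:

store_east (sale_amount): 542.38
store_central (total_sale): 797.08
store_west (revenue): 376.05

Grand total: 1715.51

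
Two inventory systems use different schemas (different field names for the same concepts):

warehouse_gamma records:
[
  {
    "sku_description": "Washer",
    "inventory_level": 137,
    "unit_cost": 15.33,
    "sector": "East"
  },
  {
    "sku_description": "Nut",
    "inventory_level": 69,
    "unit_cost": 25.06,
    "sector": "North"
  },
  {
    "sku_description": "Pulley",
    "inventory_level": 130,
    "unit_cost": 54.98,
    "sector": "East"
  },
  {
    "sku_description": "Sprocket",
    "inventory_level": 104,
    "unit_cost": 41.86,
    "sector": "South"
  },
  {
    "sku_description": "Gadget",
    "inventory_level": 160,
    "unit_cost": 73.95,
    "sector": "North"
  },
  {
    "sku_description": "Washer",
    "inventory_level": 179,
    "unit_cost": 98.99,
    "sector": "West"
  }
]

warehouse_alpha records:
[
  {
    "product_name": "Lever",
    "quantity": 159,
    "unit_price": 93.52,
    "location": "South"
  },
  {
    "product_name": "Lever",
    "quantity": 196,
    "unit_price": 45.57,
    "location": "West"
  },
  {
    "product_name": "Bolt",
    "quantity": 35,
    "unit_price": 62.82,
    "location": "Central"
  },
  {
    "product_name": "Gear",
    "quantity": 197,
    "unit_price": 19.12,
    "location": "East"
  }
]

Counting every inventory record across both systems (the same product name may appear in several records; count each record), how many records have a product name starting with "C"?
0

Schema mapping: "sku_description" (warehouse_gamma) = "product_name" (warehouse_alpha) = product name

Records with product name starting with "C" in warehouse_gamma: 0
Records with product name starting with "C" in warehouse_alpha: 0

Total: 0 + 0 = 0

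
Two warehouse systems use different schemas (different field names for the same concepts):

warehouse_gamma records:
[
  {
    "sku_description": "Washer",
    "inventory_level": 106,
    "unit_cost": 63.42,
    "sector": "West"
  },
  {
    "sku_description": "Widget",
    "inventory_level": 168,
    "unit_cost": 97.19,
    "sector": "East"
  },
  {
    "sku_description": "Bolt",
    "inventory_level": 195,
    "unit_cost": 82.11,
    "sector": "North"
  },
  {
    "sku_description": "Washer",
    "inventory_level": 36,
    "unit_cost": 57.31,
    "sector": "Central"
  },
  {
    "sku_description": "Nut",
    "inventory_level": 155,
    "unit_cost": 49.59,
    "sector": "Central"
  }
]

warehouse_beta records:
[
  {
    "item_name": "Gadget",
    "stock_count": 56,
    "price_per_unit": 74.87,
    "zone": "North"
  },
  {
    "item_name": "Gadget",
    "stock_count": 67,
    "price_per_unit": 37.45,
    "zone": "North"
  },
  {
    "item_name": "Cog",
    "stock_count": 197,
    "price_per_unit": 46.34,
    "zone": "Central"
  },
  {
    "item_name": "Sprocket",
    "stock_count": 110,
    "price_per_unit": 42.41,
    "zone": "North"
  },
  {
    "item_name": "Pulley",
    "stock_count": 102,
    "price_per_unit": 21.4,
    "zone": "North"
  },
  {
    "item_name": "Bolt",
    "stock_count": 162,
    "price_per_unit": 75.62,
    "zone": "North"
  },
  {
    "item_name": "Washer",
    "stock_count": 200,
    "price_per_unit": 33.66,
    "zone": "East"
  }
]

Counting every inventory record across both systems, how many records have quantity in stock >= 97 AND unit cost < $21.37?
0

Schema mappings:
- "inventory_level" (warehouse_gamma) = "stock_count" (warehouse_beta) = quantity
- "unit_cost" (warehouse_gamma) = "price_per_unit" (warehouse_beta) = unit cost

Records meeting both conditions in warehouse_gamma: 0
Records meeting both conditions in warehouse_beta: 0

Total: 0 + 0 = 0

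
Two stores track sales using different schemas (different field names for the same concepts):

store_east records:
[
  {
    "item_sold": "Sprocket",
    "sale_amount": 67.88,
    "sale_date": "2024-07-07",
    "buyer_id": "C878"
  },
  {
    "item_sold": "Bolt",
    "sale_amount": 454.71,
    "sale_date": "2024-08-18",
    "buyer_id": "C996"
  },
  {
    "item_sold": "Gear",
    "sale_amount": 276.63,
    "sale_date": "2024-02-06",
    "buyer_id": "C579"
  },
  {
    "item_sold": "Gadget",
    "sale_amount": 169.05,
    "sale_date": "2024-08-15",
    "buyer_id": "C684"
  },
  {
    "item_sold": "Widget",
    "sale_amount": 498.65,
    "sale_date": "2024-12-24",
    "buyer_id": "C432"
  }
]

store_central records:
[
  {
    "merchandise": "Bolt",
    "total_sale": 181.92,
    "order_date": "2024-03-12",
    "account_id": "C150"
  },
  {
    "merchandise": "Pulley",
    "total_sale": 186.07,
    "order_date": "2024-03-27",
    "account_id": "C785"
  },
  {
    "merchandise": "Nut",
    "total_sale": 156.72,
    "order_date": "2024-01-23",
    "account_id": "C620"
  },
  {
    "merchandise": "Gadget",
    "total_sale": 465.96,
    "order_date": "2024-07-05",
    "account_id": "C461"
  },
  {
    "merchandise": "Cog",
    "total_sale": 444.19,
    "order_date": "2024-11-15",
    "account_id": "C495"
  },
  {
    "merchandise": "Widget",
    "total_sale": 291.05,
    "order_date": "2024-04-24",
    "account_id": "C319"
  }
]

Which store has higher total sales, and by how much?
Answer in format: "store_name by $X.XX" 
store_central by $258.99

Schema mapping: "sale_amount" (store_east) = "total_sale" (store_central) = sale amount

Total for store_east: 1466.92
Total for store_central: 1725.91

Difference: |1466.92 - 1725.91| = 258.99
store_central has higher sales by $258.99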